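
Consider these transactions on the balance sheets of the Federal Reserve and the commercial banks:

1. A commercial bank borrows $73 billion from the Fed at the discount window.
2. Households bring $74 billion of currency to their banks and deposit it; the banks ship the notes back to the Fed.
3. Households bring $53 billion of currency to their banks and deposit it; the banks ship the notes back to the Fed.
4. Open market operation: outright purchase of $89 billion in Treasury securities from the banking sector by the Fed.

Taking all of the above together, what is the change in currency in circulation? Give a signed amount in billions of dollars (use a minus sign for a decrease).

-$127 billion

Fed balance sheet:
  Assets:      Securities +$89B, Loans to banks +$73B
  Liabilities: Bank reserves +$289B, Currency in circulation −$127B
So the change in currency in circulation is -$127 billion.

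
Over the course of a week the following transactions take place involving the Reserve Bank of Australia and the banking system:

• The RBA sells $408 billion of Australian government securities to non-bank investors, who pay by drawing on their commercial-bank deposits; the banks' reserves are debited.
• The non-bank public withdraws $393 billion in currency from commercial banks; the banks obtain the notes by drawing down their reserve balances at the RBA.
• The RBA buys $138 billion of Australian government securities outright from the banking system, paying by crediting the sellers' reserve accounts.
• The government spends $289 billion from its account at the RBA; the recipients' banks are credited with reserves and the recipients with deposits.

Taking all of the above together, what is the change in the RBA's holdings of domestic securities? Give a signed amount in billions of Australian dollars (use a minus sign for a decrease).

Asset sale (to non-banks) $408 billion: securities removed from the RBA's portfolio → −$408B.
Currency withdrawal $393 billion: the RBA's securities portfolio is untouched → 0.
OMO purchase (from banks) $138 billion: securities added to the RBA's portfolio → +$138B.
Government spending $289 billion: the RBA's securities portfolio is untouched → 0.
Net: −408 + 0 + 138 + 0 = -$270 billion.

-$270 billion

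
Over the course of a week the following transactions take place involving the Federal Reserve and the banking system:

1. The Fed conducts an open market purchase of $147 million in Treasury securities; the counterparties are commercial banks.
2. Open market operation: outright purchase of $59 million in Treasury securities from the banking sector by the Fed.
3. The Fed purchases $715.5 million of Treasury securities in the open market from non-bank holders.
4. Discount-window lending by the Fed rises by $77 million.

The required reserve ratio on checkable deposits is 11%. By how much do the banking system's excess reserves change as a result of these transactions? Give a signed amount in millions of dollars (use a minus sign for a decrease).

+$919.795 million

OMO purchase (from banks) $147 million: reserves +$147M, deposits 0.
OMO purchase (from banks) $59 million: reserves +$59M, deposits 0.
Asset purchase (from non-banks) $715.5 million: reserves +$715.5M, deposits +$715.5M.
Discount-window loan $77 million: reserves +$77M, deposits 0.
Totals: Δreserves = +$998.5M, Δdeposits = +$715.5M.
Δrequired reserves = 11% × +$715.5M = +$78.705M.
Δexcess reserves = Δreserves − Δrequired = +$998.5M − (+$78.705M) = +$919.795 million.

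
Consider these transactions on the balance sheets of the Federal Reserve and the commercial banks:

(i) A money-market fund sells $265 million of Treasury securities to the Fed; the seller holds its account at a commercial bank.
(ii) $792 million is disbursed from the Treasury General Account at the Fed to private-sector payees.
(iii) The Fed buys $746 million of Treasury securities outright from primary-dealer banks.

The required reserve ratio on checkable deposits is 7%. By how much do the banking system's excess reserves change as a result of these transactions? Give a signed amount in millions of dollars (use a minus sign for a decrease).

+$1729.01 million

Asset purchase (from non-banks) $265 million: reserves +$265M, deposits +$265M.
Government spending $792 million: reserves +$792M, deposits +$792M.
OMO purchase (from banks) $746 million: reserves +$746M, deposits 0.
Totals: Δreserves = +$1803M, Δdeposits = +$1057M.
Δrequired reserves = 7% × +$1057M = +$73.99M.
Δexcess reserves = Δreserves − Δrequired = +$1803M − (+$73.99M) = +$1729.01 million.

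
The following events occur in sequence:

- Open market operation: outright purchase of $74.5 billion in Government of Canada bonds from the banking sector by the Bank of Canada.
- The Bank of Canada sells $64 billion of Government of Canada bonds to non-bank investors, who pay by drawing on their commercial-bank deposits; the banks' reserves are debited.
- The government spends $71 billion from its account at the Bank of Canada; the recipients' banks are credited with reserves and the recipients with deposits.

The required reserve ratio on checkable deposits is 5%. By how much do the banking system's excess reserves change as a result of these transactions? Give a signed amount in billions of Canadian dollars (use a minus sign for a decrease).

OMO purchase (from banks) $74.5 billion: reserves +$74.5B, deposits 0.
Asset sale (to non-banks) $64 billion: reserves −$64B, deposits −$64B.
Government spending $71 billion: reserves +$71B, deposits +$71B.
Totals: Δreserves = +$81.5B, Δdeposits = +$7B.
Δrequired reserves = 5% × +$7B = +$0.35B.
Δexcess reserves = Δreserves − Δrequired = +$81.5B − (+$0.35B) = +$81.15 billion.

+$81.15 billion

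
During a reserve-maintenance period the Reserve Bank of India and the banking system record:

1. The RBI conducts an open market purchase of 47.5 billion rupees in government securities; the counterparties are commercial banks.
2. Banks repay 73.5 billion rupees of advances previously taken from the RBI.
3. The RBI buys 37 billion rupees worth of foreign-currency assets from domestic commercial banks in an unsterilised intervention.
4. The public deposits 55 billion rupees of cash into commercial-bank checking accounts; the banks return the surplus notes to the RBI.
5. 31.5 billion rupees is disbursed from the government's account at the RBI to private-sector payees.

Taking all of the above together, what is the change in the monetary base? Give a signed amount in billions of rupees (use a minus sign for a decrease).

OMO purchase (from banks) 47.5 billion rupees: RBI balance sheet expands → +47.5B.
Discount-window repayment 73.5 billion rupees: RBI balance sheet contracts → −73.5B.
FX purchase 37 billion rupees: RBI balance sheet expands → +37B.
Currency deposit 55 billion rupees: just a shift between currency and reserves — both are base money → 0.
Government spending 31.5 billion rupees: a non-base liability converts back to reserves → +31.5B.
Net: 47.5 − 73.5 + 37 + 0 + 31.5 = +42.5 billion.

+42.5 billion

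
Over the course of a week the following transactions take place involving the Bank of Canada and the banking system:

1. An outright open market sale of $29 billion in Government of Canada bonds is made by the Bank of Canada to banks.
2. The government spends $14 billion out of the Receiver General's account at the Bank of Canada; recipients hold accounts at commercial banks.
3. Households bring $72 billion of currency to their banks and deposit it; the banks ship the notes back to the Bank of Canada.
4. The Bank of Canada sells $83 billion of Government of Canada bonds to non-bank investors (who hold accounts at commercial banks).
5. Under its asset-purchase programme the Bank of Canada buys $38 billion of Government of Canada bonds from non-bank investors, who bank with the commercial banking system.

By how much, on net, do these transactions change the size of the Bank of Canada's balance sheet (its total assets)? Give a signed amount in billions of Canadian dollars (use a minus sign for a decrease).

-$74 billion

Bank of Canada balance sheet:
  Assets:      Securities −$74B
  Liabilities: Bank reserves +$12B, Currency in circulation −$72B, Government deposits −$14B
Change in total Bank of Canada assets = -$74 billion.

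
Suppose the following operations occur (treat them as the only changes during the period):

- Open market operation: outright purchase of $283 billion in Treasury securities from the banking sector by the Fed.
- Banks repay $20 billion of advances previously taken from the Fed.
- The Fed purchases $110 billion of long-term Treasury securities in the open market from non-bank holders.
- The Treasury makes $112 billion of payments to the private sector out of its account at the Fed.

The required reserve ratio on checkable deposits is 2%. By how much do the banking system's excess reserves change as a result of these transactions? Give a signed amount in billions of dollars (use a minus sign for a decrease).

OMO purchase (from banks) $283 billion: reserves +$283B, deposits 0.
Discount-window repayment $20 billion: reserves −$20B, deposits 0.
Asset purchase (from non-banks) $110 billion: reserves +$110B, deposits +$110B.
Government spending $112 billion: reserves +$112B, deposits +$112B.
Totals: Δreserves = +$485B, Δdeposits = +$222B.
Δrequired reserves = 2% × +$222B = +$4.44B.
Δexcess reserves = Δreserves − Δrequired = +$485B − (+$4.44B) = +$480.56 billion.

+$480.56 billion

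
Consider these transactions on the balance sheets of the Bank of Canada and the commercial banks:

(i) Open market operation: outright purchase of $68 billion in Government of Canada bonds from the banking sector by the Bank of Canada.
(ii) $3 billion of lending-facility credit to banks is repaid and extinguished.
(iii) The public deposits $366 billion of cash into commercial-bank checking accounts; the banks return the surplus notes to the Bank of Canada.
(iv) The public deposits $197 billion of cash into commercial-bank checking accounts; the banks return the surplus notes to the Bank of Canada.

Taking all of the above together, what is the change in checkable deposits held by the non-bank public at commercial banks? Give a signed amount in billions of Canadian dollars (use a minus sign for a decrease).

OMO purchase (from banks) $68 billion: the counterparty is a bank, so public deposits are unchanged → 0.
Discount-window repayment $3 billion: the counterparty is a bank, so public deposits are unchanged → 0.
Currency deposit $366 billion: non-bank counterparties' bank balances rise → +$366B.
Currency deposit $197 billion: non-bank counterparties' bank balances rise → +$197B.
Net: 0 + 0 + 366 + 197 = +$563 billion.

+$563 billion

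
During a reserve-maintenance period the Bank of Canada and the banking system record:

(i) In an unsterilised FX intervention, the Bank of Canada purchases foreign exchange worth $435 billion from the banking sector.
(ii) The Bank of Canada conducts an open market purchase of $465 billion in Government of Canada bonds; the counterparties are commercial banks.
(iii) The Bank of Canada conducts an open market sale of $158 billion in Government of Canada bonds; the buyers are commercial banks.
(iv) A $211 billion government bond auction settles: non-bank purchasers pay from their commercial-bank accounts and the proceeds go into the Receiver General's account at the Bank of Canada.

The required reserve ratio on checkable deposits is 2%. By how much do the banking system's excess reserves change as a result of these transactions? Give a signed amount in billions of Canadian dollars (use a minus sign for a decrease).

FX purchase $435 billion: reserves +$435B, deposits 0.
OMO purchase (from banks) $465 billion: reserves +$465B, deposits 0.
OMO sale (to banks) $158 billion: reserves −$158B, deposits 0.
Government account inflow $211 billion: reserves −$211B, deposits −$211B.
Totals: Δreserves = +$531B, Δdeposits = −$211B.
Δrequired reserves = 2% × −$211B = −$4.22B.
Δexcess reserves = Δreserves − Δrequired = +$531B − (−$4.22B) = +$535.22 billion.

+$535.22 billion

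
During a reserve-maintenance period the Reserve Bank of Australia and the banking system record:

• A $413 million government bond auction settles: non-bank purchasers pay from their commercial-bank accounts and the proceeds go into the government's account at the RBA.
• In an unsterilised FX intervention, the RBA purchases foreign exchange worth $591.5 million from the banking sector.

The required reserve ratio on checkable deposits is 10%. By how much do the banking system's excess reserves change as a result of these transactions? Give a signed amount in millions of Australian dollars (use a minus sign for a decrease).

Government account inflow $413 million: reserves −$413M, deposits −$413M.
FX purchase $591.5 million: reserves +$591.5M, deposits 0.
Totals: Δreserves = +$178.5M, Δdeposits = −$413M.
Δrequired reserves = 10% × −$413M = −$41.3M.
Δexcess reserves = Δreserves − Δrequired = +$178.5M − (−$41.3M) = +$219.8 million.

+$219.8 million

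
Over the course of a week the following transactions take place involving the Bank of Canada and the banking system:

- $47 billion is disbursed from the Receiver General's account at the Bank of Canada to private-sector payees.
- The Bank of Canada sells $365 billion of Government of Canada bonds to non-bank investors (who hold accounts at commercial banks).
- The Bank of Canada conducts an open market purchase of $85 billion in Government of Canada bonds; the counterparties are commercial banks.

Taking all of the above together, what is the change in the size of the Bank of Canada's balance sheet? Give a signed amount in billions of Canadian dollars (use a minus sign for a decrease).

-$280 billion

Bank of Canada balance sheet:
  Assets:      Securities −$280B
  Liabilities: Bank reserves −$233B, Government deposits −$47B
Commercial banking system:
  Assets:      Reserves at CB −$233B, Securities −$85B
  Liabilities: Checkable deposits −$318B
Change in total Bank of Canada assets = -$280 billion.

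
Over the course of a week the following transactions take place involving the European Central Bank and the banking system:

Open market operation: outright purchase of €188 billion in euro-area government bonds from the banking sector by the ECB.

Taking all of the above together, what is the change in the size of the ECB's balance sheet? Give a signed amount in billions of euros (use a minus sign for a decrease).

OMO purchase (from banks) €188 billion: an ECB asset is acquired → +€188B.

+€188 billion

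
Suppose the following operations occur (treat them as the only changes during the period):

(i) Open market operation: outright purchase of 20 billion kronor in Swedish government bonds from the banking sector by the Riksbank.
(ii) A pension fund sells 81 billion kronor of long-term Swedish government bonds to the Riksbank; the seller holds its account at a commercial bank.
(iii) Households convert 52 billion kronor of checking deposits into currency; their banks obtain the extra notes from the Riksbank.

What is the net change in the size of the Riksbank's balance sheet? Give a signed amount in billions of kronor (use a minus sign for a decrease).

OMO purchase (from banks) 20 billion kronor: a Riksbank asset is acquired → +20B.
Asset purchase (from non-banks) 81 billion kronor: a Riksbank asset is acquired → +81B.
Currency withdrawal 52 billion kronor: only the composition of liabilities changes → 0.
Net: 20 + 81 + 0 = +101 billion.

+101 billion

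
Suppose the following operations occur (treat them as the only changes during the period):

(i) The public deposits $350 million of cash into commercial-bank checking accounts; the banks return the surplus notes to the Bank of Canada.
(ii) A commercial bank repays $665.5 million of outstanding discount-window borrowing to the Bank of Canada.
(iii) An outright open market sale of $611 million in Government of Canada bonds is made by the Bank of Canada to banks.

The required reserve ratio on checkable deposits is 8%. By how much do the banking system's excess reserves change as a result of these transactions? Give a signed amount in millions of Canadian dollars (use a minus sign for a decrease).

Currency deposit $350 million: reserves +$350M, deposits +$350M.
Discount-window repayment $665.5 million: reserves −$665.5M, deposits 0.
OMO sale (to banks) $611 million: reserves −$611M, deposits 0.
Totals: Δreserves = −$926.5M, Δdeposits = +$350M.
Δrequired reserves = 8% × +$350M = +$28M.
Δexcess reserves = Δreserves − Δrequired = −$926.5M − (+$28M) = -$954.5 million.

-$954.5 million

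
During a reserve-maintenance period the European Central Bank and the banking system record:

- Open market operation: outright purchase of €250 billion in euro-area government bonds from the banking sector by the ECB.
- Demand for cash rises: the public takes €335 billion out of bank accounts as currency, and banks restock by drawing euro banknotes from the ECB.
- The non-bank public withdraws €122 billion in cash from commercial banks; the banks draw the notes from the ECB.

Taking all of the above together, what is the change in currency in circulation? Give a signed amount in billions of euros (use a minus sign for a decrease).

OMO purchase (from banks) €250 billion: no currency enters or leaves circulation → 0.
Currency withdrawal €335 billion: notes leave the central bank → +€335B.
Currency withdrawal €122 billion: notes leave the central bank → +€122B.
Net: 0 + 335 + 122 = +€457 billion.

+€457 billion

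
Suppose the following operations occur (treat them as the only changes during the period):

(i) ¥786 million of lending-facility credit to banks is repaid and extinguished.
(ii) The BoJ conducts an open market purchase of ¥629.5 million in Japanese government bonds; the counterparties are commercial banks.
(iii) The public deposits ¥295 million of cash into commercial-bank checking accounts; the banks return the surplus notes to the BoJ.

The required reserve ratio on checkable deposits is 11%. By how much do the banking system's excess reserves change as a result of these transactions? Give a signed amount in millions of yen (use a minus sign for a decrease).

+¥106.05 million

Discount-window repayment ¥786 million: reserves −¥786M, deposits 0.
OMO purchase (from banks) ¥629.5 million: reserves +¥629.5M, deposits 0.
Currency deposit ¥295 million: reserves +¥295M, deposits +¥295M.
Totals: Δreserves = +¥138.5M, Δdeposits = +¥295M.
Δrequired reserves = 11% × +¥295M = +¥32.45M.
Δexcess reserves = Δreserves − Δrequired = +¥138.5M − (+¥32.45M) = +¥106.05 million.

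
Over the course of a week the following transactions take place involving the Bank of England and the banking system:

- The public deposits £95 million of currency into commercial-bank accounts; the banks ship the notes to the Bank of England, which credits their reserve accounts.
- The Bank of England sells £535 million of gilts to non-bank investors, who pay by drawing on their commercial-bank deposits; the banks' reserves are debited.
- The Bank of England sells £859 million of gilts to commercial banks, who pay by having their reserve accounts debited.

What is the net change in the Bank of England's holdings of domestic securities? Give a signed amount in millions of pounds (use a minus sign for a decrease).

Currency deposit £95 million: the Bank of England's securities portfolio is untouched → 0.
Asset sale (to non-banks) £535 million: securities removed from the Bank of England's portfolio → −£535M.
OMO sale (to banks) £859 million: securities removed from the Bank of England's portfolio → −£859M.
Net: 0 − 535 − 859 = -£1394 million.

-£1394 million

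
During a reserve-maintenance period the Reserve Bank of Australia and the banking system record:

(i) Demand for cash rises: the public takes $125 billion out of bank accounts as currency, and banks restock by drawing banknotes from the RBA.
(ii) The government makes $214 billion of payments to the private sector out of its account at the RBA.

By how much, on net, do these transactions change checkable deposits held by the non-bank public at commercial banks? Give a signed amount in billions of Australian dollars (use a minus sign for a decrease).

Currency withdrawal $125 billion: non-bank counterparties' bank balances fall → −$125B.
Government spending $214 billion: non-bank counterparties' bank balances rise → +$214B.
Net: −125 + 214 = +$89 billion.

+$89 billion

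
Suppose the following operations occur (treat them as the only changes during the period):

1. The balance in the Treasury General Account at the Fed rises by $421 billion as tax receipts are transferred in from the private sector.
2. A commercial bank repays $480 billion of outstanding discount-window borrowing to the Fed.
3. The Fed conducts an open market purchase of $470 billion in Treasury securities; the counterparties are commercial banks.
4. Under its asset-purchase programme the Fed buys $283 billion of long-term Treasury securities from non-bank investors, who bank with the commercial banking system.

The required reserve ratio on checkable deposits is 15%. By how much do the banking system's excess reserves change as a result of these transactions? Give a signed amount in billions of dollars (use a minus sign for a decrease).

Government account inflow $421 billion: reserves −$421B, deposits −$421B.
Discount-window repayment $480 billion: reserves −$480B, deposits 0.
OMO purchase (from banks) $470 billion: reserves +$470B, deposits 0.
Asset purchase (from non-banks) $283 billion: reserves +$283B, deposits +$283B.
Totals: Δreserves = −$148B, Δdeposits = −$138B.
Δrequired reserves = 15% × −$138B = −$20.7B.
Δexcess reserves = Δreserves − Δrequired = −$148B − (−$20.7B) = -$127.3 billion.

-$127.3 billion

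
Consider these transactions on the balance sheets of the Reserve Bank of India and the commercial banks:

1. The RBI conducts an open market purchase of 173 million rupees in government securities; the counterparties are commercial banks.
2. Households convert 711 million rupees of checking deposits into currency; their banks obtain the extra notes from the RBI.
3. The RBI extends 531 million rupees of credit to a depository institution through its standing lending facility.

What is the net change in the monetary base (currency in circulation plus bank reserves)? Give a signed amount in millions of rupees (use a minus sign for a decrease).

+704 million

OMO purchase (from banks) 173 million rupees: RBI balance sheet expands → +173M.
Currency withdrawal 711 million rupees: just a shift between currency and reserves — both are base money → 0.
Discount-window loan 531 million rupees: RBI balance sheet expands → +531M.
Net: 173 + 0 + 531 = +704 million.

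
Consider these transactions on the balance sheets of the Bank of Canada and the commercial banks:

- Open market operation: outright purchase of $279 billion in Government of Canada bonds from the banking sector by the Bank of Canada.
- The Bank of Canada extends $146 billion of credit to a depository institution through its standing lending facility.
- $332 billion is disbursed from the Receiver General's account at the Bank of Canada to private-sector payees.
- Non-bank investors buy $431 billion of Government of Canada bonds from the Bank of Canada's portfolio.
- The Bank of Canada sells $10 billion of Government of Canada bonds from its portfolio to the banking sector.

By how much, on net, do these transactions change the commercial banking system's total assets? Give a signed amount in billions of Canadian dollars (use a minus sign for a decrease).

OMO purchase (from banks) $279 billion: just an asset swap on bank balance sheets → 0.
Discount-window loan $146 billion: bank balance sheets expand → +$146B.
Government spending $332 billion: bank balance sheets expand → +$332B.
Asset sale (to non-banks) $431 billion: bank balance sheets shrink → −$431B.
OMO sale (to banks) $10 billion: just an asset swap on bank balance sheets → 0.
Net: 0 + 146 + 332 − 431 + 0 = +$47 billion.

+$47 billion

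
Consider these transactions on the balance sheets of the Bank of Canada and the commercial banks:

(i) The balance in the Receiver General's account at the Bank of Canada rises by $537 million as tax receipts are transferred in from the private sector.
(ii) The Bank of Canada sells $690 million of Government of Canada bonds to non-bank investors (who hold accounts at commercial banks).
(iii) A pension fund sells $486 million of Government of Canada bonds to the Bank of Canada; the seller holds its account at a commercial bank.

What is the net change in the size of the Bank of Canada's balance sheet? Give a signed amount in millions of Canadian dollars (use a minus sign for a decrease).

-$204 million

Bank of Canada balance sheet:
  Assets:      Securities −$204M
  Liabilities: Bank reserves −$741M, Government deposits +$537M
Commercial banking system:
  Assets:      Reserves at CB −$741M
  Liabilities: Checkable deposits −$741M
Change in total Bank of Canada assets = -$204 million.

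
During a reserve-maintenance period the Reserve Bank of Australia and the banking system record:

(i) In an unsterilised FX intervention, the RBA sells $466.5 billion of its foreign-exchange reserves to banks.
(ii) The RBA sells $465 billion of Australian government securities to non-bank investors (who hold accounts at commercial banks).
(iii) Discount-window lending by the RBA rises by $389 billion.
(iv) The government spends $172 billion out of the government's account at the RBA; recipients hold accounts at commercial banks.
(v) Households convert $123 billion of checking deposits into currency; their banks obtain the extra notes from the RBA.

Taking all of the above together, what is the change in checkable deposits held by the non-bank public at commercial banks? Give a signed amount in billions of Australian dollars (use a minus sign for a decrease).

-$416 billion

FX sale $466.5 billion: the counterparty is a bank, so public deposits are unchanged → 0.
Asset sale (to non-banks) $465 billion: non-bank counterparties' bank balances fall → −$465B.
Discount-window loan $389 billion: the counterparty is a bank, so public deposits are unchanged → 0.
Government spending $172 billion: non-bank counterparties' bank balances rise → +$172B.
Currency withdrawal $123 billion: non-bank counterparties' bank balances fall → −$123B.
Net: 0 − 465 + 0 + 172 − 123 = -$416 billion.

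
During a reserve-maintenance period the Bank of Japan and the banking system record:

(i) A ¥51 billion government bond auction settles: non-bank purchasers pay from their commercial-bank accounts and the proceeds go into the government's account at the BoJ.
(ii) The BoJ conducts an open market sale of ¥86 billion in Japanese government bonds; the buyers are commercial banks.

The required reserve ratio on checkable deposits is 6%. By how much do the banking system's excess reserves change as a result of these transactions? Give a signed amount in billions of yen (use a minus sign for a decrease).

Government account inflow ¥51 billion: reserves −¥51B, deposits −¥51B.
OMO sale (to banks) ¥86 billion: reserves −¥86B, deposits 0.
Totals: Δreserves = −¥137B, Δdeposits = −¥51B.
Δrequired reserves = 6% × −¥51B = −¥3.06B.
Δexcess reserves = Δreserves − Δrequired = −¥137B − (−¥3.06B) = -¥133.94 billion.

-¥133.94 billion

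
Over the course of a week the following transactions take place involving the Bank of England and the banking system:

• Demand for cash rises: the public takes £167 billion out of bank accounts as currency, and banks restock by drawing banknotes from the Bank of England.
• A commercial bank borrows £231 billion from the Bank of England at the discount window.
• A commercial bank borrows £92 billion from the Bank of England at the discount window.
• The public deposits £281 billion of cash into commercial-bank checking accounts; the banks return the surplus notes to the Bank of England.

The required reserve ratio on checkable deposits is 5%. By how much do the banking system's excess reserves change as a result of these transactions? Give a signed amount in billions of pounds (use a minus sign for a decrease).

Currency withdrawal £167 billion: reserves −£167B, deposits −£167B.
Discount-window loan £231 billion: reserves +£231B, deposits 0.
Discount-window loan £92 billion: reserves +£92B, deposits 0.
Currency deposit £281 billion: reserves +£281B, deposits +£281B.
Totals: Δreserves = +£437B, Δdeposits = +£114B.
Δrequired reserves = 5% × +£114B = +£5.7B.
Δexcess reserves = Δreserves − Δrequired = +£437B − (+£5.7B) = +£431.3 billion.

+£431.3 billion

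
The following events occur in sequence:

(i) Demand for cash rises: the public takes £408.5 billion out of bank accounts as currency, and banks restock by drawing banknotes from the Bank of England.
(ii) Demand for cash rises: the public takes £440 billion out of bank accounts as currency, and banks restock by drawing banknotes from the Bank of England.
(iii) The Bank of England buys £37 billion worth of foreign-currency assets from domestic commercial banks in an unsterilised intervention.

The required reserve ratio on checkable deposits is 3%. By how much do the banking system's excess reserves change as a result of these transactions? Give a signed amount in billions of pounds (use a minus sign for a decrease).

-£786.045 billion

Currency withdrawal £408.5 billion: reserves −£408.5B, deposits −£408.5B.
Currency withdrawal £440 billion: reserves −£440B, deposits −£440B.
FX purchase £37 billion: reserves +£37B, deposits 0.
Totals: Δreserves = −£811.5B, Δdeposits = −£848.5B.
Δrequired reserves = 3% × −£848.5B = −£25.455B.
Δexcess reserves = Δreserves − Δrequired = −£811.5B − (−£25.455B) = -£786.045 billion.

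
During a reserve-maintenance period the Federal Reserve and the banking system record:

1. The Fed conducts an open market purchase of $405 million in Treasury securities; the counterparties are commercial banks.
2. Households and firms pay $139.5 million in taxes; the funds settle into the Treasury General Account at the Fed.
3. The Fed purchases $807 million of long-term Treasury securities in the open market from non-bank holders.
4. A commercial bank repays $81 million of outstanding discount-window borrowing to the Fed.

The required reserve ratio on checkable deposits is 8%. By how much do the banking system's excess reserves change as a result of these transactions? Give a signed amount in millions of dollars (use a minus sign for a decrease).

OMO purchase (from banks) $405 million: reserves +$405M, deposits 0.
Government account inflow $139.5 million: reserves −$139.5M, deposits −$139.5M.
Asset purchase (from non-banks) $807 million: reserves +$807M, deposits +$807M.
Discount-window repayment $81 million: reserves −$81M, deposits 0.
Totals: Δreserves = +$991.5M, Δdeposits = +$667.5M.
Δrequired reserves = 8% × +$667.5M = +$53.4M.
Δexcess reserves = Δreserves − Δrequired = +$991.5M − (+$53.4M) = +$938.1 million.

+$938.1 million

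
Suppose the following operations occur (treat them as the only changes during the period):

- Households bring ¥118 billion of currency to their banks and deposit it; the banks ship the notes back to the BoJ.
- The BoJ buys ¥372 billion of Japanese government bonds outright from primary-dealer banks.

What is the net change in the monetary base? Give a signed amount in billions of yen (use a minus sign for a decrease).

+¥372 billion

Currency deposit ¥118 billion: just a shift between currency and reserves — both are base money → 0.
OMO purchase (from banks) ¥372 billion: BoJ balance sheet expands → +¥372B.
Net: 0 + 372 = +¥372 billion.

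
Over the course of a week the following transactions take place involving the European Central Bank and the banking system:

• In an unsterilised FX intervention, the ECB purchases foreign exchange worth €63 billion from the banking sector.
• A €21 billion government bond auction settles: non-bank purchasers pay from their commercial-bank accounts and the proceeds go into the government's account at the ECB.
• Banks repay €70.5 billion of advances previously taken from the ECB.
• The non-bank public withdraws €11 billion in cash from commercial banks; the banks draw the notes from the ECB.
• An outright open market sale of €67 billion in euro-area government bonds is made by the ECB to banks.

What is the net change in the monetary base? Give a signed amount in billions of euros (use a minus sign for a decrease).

-€95.5 billion

ECB balance sheet:
  Assets:      Securities −€67B, Loans to banks −€70.5B, Foreign assets +€63B
  Liabilities: Bank reserves −€106.5B, Currency in circulation +€11B, Government deposits +€21B
Monetary base = currency + reserves: +€11B + (−€106.5B) = -€95.5 billion.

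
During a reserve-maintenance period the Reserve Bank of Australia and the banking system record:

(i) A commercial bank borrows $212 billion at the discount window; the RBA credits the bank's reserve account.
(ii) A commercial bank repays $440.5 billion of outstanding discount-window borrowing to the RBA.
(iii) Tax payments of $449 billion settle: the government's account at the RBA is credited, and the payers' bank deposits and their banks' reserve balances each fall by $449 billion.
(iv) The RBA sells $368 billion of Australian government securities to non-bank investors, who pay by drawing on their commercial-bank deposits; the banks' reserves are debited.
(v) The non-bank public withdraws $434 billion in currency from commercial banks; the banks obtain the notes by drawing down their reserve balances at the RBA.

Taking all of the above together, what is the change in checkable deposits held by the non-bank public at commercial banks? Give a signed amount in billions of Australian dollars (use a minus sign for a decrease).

Discount-window loan $212 billion: the counterparty is a bank, so public deposits are unchanged → 0.
Discount-window repayment $440.5 billion: the counterparty is a bank, so public deposits are unchanged → 0.
Government account inflow $449 billion: non-bank counterparties' bank balances fall → −$449B.
Asset sale (to non-banks) $368 billion: non-bank counterparties' bank balances fall → −$368B.
Currency withdrawal $434 billion: non-bank counterparties' bank balances fall → −$434B.
Net: 0 + 0 − 449 − 368 − 434 = -$1251 billion.

-$1251 billion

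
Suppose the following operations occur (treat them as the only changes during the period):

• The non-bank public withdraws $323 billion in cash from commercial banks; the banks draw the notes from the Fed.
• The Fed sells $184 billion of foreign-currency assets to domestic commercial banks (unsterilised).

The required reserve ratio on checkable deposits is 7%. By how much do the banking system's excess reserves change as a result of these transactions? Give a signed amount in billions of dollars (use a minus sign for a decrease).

Currency withdrawal $323 billion: reserves −$323B, deposits −$323B.
FX sale $184 billion: reserves −$184B, deposits 0.
Totals: Δreserves = −$507B, Δdeposits = −$323B.
Δrequired reserves = 7% × −$323B = −$22.61B.
Δexcess reserves = Δreserves − Δrequired = −$507B − (−$22.61B) = -$484.39 billion.

-$484.39 billion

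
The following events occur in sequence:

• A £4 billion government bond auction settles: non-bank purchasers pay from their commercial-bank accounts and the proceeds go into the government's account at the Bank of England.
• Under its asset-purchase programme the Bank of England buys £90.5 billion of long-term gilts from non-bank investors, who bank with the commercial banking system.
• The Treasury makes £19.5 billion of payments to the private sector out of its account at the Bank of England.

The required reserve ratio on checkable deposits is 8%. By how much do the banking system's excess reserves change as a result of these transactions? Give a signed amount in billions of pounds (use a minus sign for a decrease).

Government account inflow £4 billion: reserves −£4B, deposits −£4B.
Asset purchase (from non-banks) £90.5 billion: reserves +£90.5B, deposits +£90.5B.
Government spending £19.5 billion: reserves +£19.5B, deposits +£19.5B.
Totals: Δreserves = +£106B, Δdeposits = +£106B.
Δrequired reserves = 8% × +£106B = +£8.48B.
Δexcess reserves = Δreserves − Δrequired = +£106B − (+£8.48B) = +£97.52 billion.

+£97.52 billion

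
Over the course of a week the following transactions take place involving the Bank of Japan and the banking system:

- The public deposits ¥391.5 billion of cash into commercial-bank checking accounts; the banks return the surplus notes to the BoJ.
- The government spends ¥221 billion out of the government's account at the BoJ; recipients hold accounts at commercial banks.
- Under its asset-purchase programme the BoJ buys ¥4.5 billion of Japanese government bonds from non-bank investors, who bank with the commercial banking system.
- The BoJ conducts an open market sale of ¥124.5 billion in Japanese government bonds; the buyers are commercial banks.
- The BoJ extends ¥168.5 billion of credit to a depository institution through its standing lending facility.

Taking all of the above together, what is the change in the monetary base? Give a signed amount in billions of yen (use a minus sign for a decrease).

+¥269.5 billion

BoJ balance sheet:
  Assets:      Securities −¥120B, Loans to banks +¥168.5B
  Liabilities: Bank reserves +¥661B, Currency in circulation −¥391.5B, Government deposits −¥221B
Monetary base = currency + reserves: −¥391.5B + (+¥661B) = +¥269.5 billion.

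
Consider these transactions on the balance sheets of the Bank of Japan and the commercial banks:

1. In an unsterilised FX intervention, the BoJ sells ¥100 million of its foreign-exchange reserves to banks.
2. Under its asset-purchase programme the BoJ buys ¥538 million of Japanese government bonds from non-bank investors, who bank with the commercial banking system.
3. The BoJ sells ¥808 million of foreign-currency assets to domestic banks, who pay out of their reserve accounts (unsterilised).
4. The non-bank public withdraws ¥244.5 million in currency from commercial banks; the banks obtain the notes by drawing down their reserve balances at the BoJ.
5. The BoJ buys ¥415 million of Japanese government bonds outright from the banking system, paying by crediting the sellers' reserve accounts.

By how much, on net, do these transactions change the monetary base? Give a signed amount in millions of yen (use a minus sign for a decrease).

BoJ balance sheet:
  Assets:      Securities +¥953M, Foreign assets −¥908M
  Liabilities: Bank reserves −¥199.5M, Currency in circulation +¥244.5M
Monetary base = currency + reserves: +¥244.5M + (−¥199.5M) = +¥45 million.

+¥45 million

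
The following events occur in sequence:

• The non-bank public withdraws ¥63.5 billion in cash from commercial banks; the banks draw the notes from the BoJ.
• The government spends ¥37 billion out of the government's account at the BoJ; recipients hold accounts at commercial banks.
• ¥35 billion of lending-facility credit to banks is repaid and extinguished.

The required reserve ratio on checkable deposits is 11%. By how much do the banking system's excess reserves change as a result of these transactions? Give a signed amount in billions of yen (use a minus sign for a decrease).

-¥58.585 billion

Currency withdrawal ¥63.5 billion: reserves −¥63.5B, deposits −¥63.5B.
Government spending ¥37 billion: reserves +¥37B, deposits +¥37B.
Discount-window repayment ¥35 billion: reserves −¥35B, deposits 0.
Totals: Δreserves = −¥61.5B, Δdeposits = −¥26.5B.
Δrequired reserves = 11% × −¥26.5B = −¥2.915B.
Δexcess reserves = Δreserves − Δrequired = −¥61.5B − (−¥2.915B) = -¥58.585 billion.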